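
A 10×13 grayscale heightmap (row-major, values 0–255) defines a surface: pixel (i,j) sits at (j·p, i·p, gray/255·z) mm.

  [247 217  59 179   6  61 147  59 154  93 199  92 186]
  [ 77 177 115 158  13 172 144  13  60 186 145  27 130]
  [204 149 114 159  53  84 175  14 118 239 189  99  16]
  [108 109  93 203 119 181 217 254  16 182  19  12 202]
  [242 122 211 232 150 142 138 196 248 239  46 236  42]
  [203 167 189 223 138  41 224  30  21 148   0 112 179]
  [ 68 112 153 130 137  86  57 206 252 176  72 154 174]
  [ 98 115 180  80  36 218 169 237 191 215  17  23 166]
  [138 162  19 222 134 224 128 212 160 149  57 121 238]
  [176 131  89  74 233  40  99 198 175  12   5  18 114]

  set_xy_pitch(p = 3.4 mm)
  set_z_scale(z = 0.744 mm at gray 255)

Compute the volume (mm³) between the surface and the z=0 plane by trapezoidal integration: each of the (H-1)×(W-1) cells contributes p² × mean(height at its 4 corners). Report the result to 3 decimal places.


height_mm = gray/255 × 0.744; cell vol = 3.4² × mean(4 corners)
unit = 3.4² × 0.744 / (4×255) = 0.008432 mm³ per gray-sum
row 0: Σ corner-gray over 12 cells = 5592  → 47.1517
row 1: Σ corner-gray over 12 cells = 5633  → 47.4975
row 2: Σ corner-gray over 12 cells = 6126  → 51.6544
row 3: Σ corner-gray over 12 cells = 7324  → 61.7560
row 4: Σ corner-gray over 12 cells = 7172  → 60.4743
row 5: Σ corner-gray over 12 cells = 6280  → 52.9530
row 6: Σ corner-gray over 12 cells = 6538  → 55.1284
row 7: Σ corner-gray over 12 cells = 6778  → 57.1521
row 8: Σ corner-gray over 12 cells = 5990  → 50.5077
Σ rows: total corner-gray = 57433  → 484.2751 mm³

484.275


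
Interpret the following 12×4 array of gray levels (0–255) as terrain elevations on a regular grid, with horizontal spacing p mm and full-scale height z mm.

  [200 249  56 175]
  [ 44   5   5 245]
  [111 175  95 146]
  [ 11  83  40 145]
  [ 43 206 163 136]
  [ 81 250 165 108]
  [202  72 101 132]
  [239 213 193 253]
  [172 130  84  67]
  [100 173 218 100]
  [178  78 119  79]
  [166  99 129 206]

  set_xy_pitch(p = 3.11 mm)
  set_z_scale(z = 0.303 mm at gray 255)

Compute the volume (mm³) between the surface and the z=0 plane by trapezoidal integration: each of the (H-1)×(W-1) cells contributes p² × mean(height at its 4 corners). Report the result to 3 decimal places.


49.617

height_mm = gray/255 × 0.303; cell vol = 3.11² × mean(4 corners)
unit = 3.11² × 0.303 / (4×255) = 0.00287318 mm³ per gray-sum
row 0: Σ corner-gray over 3 cells = 1294  → 3.7179
row 1: Σ corner-gray over 3 cells = 1106  → 3.1777
row 2: Σ corner-gray over 3 cells = 1199  → 3.4449
row 3: Σ corner-gray over 3 cells = 1319  → 3.7897
row 4: Σ corner-gray over 3 cells = 1936  → 5.5625
row 5: Σ corner-gray over 3 cells = 1699  → 4.8815
row 6: Σ corner-gray over 3 cells = 1984  → 5.7004
row 7: Σ corner-gray over 3 cells = 1971  → 5.6630
row 8: Σ corner-gray over 3 cells = 1649  → 4.7379
row 9: Σ corner-gray over 3 cells = 1633  → 4.6919
row 10: Σ corner-gray over 3 cells = 1479  → 4.2494
Σ rows: total corner-gray = 17269  → 49.6170 mm³


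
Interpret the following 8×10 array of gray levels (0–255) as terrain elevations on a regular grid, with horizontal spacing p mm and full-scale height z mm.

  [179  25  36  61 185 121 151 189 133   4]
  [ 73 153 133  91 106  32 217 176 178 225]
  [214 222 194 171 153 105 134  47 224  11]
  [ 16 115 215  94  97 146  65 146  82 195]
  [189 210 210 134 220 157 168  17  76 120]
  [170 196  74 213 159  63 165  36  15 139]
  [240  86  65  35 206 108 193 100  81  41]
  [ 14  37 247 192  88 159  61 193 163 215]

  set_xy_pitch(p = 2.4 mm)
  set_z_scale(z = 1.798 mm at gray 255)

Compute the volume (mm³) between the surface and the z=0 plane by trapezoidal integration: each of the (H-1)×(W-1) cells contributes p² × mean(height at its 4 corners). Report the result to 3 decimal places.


333.966

height_mm = gray/255 × 1.798; cell vol = 2.4² × mean(4 corners)
unit = 2.4² × 1.798 / (4×255) = 0.0101534 mm³ per gray-sum
row 0: Σ corner-gray over 9 cells = 4455  → 45.2334
row 1: Σ corner-gray over 9 cells = 5195  → 52.7470
row 2: Σ corner-gray over 9 cells = 4856  → 49.3050
row 3: Σ corner-gray over 9 cells = 4824  → 48.9801
row 4: Σ corner-gray over 9 cells = 4844  → 49.1831
row 5: Σ corner-gray over 9 cells = 4180  → 42.4413
row 6: Σ corner-gray over 9 cells = 4538  → 46.0762
Σ rows: total corner-gray = 32892  → 333.9660 mm³


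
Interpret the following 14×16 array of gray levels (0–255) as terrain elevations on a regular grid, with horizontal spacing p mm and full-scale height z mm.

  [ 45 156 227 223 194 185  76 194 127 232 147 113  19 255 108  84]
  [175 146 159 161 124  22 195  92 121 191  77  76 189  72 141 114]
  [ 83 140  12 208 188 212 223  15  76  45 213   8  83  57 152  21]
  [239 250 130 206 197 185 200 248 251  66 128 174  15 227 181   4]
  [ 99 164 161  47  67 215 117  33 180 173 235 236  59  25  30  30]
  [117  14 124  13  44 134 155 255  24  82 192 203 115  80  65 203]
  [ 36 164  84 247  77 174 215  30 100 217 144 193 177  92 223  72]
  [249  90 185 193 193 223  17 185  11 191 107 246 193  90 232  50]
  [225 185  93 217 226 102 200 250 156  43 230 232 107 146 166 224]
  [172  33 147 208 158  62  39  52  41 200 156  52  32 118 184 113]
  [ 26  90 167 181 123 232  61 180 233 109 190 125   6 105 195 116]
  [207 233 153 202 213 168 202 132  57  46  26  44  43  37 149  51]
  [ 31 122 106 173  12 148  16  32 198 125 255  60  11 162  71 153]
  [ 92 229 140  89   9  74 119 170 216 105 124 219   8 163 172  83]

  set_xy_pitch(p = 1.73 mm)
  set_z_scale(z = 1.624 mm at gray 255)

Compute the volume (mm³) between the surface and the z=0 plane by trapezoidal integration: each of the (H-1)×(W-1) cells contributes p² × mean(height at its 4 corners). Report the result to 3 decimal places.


494.558

height_mm = gray/255 × 1.624; cell vol = 1.73² × mean(4 corners)
unit = 1.73² × 1.624 / (4×255) = 0.00476517 mm³ per gray-sum
row 0: Σ corner-gray over 15 cells = 8462  → 40.3228
row 1: Σ corner-gray over 15 cells = 7189  → 34.2568
row 2: Σ corner-gray over 15 cells = 8527  → 40.6326
row 3: Σ corner-gray over 15 cells = 8772  → 41.8000
row 4: Σ corner-gray over 15 cells = 6933  → 33.0369
row 5: Σ corner-gray over 15 cells = 7702  → 36.7013
row 6: Σ corner-gray over 15 cells = 8993  → 42.8531
row 7: Σ corner-gray over 15 cells = 9766  → 46.5366
row 8: Σ corner-gray over 15 cells = 8404  → 40.0465
row 9: Σ corner-gray over 15 cells = 7385  → 35.1908
row 10: Σ corner-gray over 15 cells = 7804  → 37.1874
row 11: Σ corner-gray over 15 cells = 6834  → 32.5651
row 12: Σ corner-gray over 15 cells = 7015  → 33.4276
Σ rows: total corner-gray = 103786  → 494.5575 mm³


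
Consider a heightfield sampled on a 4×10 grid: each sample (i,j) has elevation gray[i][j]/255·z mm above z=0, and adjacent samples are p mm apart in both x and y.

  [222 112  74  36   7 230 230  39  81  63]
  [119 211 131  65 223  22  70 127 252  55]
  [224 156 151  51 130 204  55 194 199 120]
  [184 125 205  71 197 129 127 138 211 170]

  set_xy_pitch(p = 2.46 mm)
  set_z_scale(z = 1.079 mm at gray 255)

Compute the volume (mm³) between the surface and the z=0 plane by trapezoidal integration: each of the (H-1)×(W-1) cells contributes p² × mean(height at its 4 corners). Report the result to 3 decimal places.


93.867

height_mm = gray/255 × 1.079; cell vol = 2.46² × mean(4 corners)
unit = 2.46² × 1.079 / (4×255) = 0.00640164 mm³ per gray-sum
row 0: Σ corner-gray over 9 cells = 4279  → 27.3926
row 1: Σ corner-gray over 9 cells = 5000  → 32.0082
row 2: Σ corner-gray over 9 cells = 5384  → 34.4664
Σ rows: total corner-gray = 14663  → 93.8673 mm³


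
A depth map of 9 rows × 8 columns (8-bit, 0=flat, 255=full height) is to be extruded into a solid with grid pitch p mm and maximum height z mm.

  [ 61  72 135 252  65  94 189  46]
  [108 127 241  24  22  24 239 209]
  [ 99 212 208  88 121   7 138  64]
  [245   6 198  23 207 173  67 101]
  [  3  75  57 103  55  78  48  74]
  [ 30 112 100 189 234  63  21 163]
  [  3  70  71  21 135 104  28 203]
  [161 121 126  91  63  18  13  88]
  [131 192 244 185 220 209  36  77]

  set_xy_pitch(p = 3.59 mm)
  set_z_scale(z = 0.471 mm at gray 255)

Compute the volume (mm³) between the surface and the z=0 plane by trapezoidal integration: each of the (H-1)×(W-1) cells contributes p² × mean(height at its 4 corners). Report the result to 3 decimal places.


height_mm = gray/255 × 0.471; cell vol = 3.59² × mean(4 corners)
unit = 3.59² × 0.471 / (4×255) = 0.00595127 mm³ per gray-sum
row 0: Σ corner-gray over 7 cells = 3392  → 20.1867
row 1: Σ corner-gray over 7 cells = 3382  → 20.1272
row 2: Σ corner-gray over 7 cells = 3405  → 20.2641
row 3: Σ corner-gray over 7 cells = 2603  → 15.4912
row 4: Σ corner-gray over 7 cells = 2540  → 15.1162
row 5: Σ corner-gray over 7 cells = 2695  → 16.0387
row 6: Σ corner-gray over 7 cells = 2177  → 12.9559
row 7: Σ corner-gray over 7 cells = 3493  → 20.7878
Σ rows: total corner-gray = 23687  → 140.9677 mm³

140.968


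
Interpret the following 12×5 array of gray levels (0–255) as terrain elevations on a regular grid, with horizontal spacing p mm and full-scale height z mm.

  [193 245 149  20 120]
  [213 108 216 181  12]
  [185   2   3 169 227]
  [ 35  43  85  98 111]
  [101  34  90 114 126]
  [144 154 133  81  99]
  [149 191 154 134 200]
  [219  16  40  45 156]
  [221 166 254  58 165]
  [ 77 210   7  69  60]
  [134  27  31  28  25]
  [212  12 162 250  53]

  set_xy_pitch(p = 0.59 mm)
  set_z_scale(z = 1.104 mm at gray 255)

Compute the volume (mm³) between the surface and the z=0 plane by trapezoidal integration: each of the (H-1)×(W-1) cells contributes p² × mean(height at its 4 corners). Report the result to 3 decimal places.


height_mm = gray/255 × 1.104; cell vol = 0.59² × mean(4 corners)
unit = 0.59² × 1.104 / (4×255) = 0.000376767 mm³ per gray-sum
row 0: Σ corner-gray over 4 cells = 2376  → 0.8952
row 1: Σ corner-gray over 4 cells = 1995  → 0.7517
row 2: Σ corner-gray over 4 cells = 1358  → 0.5116
row 3: Σ corner-gray over 4 cells = 1301  → 0.4902
row 4: Σ corner-gray over 4 cells = 1682  → 0.6337
row 5: Σ corner-gray over 4 cells = 2286  → 0.8613
row 6: Σ corner-gray over 4 cells = 1884  → 0.7098
row 7: Σ corner-gray over 4 cells = 1919  → 0.7230
row 8: Σ corner-gray over 4 cells = 2051  → 0.7727
row 9: Σ corner-gray over 4 cells = 1040  → 0.3918
row 10: Σ corner-gray over 4 cells = 1444  → 0.5441
Σ rows: total corner-gray = 19336  → 7.2852 mm³

7.285


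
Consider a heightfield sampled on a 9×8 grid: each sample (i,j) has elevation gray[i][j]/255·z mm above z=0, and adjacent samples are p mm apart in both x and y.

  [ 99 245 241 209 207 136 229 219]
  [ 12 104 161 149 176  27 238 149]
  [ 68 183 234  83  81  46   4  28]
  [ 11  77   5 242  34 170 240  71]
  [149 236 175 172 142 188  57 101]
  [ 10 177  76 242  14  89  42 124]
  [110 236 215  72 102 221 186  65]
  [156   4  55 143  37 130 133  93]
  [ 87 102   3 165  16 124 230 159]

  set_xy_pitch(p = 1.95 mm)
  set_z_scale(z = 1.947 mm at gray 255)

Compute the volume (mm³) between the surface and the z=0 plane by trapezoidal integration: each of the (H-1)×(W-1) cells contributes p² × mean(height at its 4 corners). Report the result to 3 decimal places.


205.149

height_mm = gray/255 × 1.947; cell vol = 1.95² × mean(4 corners)
unit = 1.95² × 1.947 / (4×255) = 0.0072583 mm³ per gray-sum
row 0: Σ corner-gray over 7 cells = 4723  → 34.2810
row 1: Σ corner-gray over 7 cells = 3229  → 23.4371
row 2: Σ corner-gray over 7 cells = 2976  → 21.6007
row 3: Σ corner-gray over 7 cells = 3808  → 27.6396
row 4: Σ corner-gray over 7 cells = 3604  → 26.1589
row 5: Σ corner-gray over 7 cells = 3653  → 26.5146
row 6: Σ corner-gray over 7 cells = 3492  → 25.3460
row 7: Σ corner-gray over 7 cells = 2779  → 20.1708
Σ rows: total corner-gray = 28264  → 205.1486 mm³


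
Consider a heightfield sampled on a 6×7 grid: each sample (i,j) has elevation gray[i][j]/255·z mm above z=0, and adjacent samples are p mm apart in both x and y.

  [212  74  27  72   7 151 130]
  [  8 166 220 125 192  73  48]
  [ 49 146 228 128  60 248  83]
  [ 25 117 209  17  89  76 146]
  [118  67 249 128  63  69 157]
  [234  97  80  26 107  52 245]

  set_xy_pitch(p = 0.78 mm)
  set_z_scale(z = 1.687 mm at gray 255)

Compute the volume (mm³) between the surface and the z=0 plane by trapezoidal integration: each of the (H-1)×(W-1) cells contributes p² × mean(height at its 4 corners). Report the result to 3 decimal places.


14.243

height_mm = gray/255 × 1.687; cell vol = 0.78² × mean(4 corners)
unit = 0.78² × 1.687 / (4×255) = 0.00100625 mm³ per gray-sum
row 0: Σ corner-gray over 6 cells = 2612  → 2.6283
row 1: Σ corner-gray over 6 cells = 3360  → 3.3810
row 2: Σ corner-gray over 6 cells = 2939  → 2.9574
row 3: Σ corner-gray over 6 cells = 2614  → 2.6303
row 4: Σ corner-gray over 6 cells = 2630  → 2.6464
Σ rows: total corner-gray = 14155  → 14.2434 mm³


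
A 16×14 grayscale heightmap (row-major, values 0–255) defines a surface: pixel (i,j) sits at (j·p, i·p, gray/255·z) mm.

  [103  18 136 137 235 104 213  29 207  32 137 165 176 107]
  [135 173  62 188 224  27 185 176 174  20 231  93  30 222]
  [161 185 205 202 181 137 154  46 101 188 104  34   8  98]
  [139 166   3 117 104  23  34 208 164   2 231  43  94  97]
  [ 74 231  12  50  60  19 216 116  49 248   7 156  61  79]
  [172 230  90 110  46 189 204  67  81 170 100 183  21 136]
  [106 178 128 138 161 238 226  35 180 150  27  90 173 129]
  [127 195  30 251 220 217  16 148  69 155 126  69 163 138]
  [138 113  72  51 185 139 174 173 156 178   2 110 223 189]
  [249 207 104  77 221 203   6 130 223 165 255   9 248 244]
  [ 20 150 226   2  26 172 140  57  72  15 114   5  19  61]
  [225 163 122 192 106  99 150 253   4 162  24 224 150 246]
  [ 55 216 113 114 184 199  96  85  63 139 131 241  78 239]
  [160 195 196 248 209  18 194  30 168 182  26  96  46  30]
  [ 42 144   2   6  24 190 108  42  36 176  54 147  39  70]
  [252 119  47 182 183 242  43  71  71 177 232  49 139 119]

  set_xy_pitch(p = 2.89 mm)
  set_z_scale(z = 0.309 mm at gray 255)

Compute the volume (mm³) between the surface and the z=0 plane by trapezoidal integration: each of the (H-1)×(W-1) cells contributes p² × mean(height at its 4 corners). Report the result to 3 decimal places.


246.236

height_mm = gray/255 × 0.309; cell vol = 2.89² × mean(4 corners)
unit = 2.89² × 0.309 / (4×255) = 0.00253019 mm³ per gray-sum
row 0: Σ corner-gray over 13 cells = 6911  → 17.4862
row 1: Σ corner-gray over 13 cells = 6872  → 17.3875
row 2: Σ corner-gray over 13 cells = 5963  → 15.0876
row 3: Σ corner-gray over 13 cells = 5217  → 13.2000
row 4: Σ corner-gray over 13 cells = 5893  → 14.9104
row 5: Σ corner-gray over 13 cells = 6973  → 17.6430
row 6: Σ corner-gray over 13 cells = 7266  → 18.3844
row 7: Σ corner-gray over 13 cells = 7062  → 17.8682
row 8: Σ corner-gray over 13 cells = 7668  → 19.4015
row 9: Σ corner-gray over 13 cells = 6266  → 15.8542
row 10: Σ corner-gray over 13 cells = 5846  → 14.7915
row 11: Σ corner-gray over 13 cells = 7381  → 18.6754
row 12: Σ corner-gray over 13 cells = 7018  → 17.7569
row 13: Σ corner-gray over 13 cells = 5454  → 13.7997
row 14: Σ corner-gray over 13 cells = 5529  → 13.9894
Σ rows: total corner-gray = 97319  → 246.2360 mm³


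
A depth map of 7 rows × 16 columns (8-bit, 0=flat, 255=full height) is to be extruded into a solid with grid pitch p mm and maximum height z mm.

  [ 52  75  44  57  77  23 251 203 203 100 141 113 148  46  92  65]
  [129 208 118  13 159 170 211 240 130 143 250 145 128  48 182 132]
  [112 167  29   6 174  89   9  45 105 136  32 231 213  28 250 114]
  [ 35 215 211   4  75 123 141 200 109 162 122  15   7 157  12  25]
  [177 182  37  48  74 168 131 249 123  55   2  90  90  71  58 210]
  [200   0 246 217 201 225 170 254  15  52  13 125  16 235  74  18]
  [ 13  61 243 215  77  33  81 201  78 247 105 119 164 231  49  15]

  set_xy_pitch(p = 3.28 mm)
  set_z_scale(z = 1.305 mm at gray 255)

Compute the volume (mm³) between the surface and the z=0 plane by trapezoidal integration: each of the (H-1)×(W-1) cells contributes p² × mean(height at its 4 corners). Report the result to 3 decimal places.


593.728

height_mm = gray/255 × 1.305; cell vol = 3.28² × mean(4 corners)
unit = 3.28² × 1.305 / (4×255) = 0.0137644 mm³ per gray-sum
row 0: Σ corner-gray over 15 cells = 7814  → 107.5552
row 1: Σ corner-gray over 15 cells = 7805  → 107.4313
row 2: Σ corner-gray over 15 cells = 6420  → 88.3676
row 3: Σ corner-gray over 15 cells = 6309  → 86.8397
row 4: Σ corner-gray over 15 cells = 7047  → 96.9979
row 5: Σ corner-gray over 15 cells = 7740  → 106.5366
Σ rows: total corner-gray = 43135  → 593.7284 mm³


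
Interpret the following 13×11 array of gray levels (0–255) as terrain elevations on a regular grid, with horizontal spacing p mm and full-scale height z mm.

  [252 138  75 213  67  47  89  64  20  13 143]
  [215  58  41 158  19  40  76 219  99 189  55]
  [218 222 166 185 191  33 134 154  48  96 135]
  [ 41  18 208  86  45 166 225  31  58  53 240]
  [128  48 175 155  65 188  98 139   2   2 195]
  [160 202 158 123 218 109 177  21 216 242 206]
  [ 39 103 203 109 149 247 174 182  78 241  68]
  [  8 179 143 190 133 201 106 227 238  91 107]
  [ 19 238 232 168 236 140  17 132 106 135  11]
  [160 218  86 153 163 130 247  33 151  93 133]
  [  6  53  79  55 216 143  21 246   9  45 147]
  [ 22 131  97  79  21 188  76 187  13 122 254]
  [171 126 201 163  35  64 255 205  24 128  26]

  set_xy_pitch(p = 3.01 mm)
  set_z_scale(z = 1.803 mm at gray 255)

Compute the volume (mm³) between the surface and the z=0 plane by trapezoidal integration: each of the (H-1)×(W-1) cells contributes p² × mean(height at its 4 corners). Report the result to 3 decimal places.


height_mm = gray/255 × 1.803; cell vol = 3.01² × mean(4 corners)
unit = 3.01² × 1.803 / (4×255) = 0.0160151 mm³ per gray-sum
row 0: Σ corner-gray over 10 cells = 3915  → 62.6990
row 1: Σ corner-gray over 10 cells = 4879  → 78.1375
row 2: Σ corner-gray over 10 cells = 4872  → 78.0254
row 3: Σ corner-gray over 10 cells = 4128  → 66.1102
row 4: Σ corner-gray over 10 cells = 5365  → 85.9208
row 5: Σ corner-gray over 10 cells = 6377  → 102.1280
row 6: Σ corner-gray over 10 cells = 6210  → 99.4535
row 7: Σ corner-gray over 10 cells = 5969  → 95.5939
row 8: Σ corner-gray over 10 cells = 5679  → 90.9495
row 9: Σ corner-gray over 10 cells = 4728  → 75.7192
row 10: Σ corner-gray over 10 cells = 3991  → 63.9161
row 11: Σ corner-gray over 10 cells = 4703  → 75.3188
Σ rows: total corner-gray = 60816  → 973.9718 mm³

973.972


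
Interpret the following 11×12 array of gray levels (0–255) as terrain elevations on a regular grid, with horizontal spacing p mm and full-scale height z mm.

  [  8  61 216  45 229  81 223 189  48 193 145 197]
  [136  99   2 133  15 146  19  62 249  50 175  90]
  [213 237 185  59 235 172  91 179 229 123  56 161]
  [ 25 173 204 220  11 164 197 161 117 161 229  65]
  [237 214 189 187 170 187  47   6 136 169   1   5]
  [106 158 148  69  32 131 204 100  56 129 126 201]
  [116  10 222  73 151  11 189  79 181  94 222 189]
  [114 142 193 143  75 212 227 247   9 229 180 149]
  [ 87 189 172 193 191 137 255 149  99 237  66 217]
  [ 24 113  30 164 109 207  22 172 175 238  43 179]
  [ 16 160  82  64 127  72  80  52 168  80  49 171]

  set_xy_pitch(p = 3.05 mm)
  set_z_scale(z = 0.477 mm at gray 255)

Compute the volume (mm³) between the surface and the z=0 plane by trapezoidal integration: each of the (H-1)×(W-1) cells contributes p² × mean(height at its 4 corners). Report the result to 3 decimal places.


259.260

height_mm = gray/255 × 0.477; cell vol = 3.05² × mean(4 corners)
unit = 3.05² × 0.477 / (4×255) = 0.00435029 mm³ per gray-sum
row 0: Σ corner-gray over 11 cells = 5191  → 22.5823
row 1: Σ corner-gray over 11 cells = 5632  → 24.5008
row 2: Σ corner-gray over 11 cells = 6870  → 29.8865
row 3: Σ corner-gray over 11 cells = 6218  → 27.0501
row 4: Σ corner-gray over 11 cells = 5467  → 23.7830
row 5: Σ corner-gray over 11 cells = 5382  → 23.4132
row 6: Σ corner-gray over 11 cells = 6346  → 27.6069
row 7: Σ corner-gray over 11 cells = 7257  → 31.5700
row 8: Σ corner-gray over 11 cells = 6429  → 27.9680
row 9: Σ corner-gray over 11 cells = 4804  → 20.8988
Σ rows: total corner-gray = 59596  → 259.2597 mm³


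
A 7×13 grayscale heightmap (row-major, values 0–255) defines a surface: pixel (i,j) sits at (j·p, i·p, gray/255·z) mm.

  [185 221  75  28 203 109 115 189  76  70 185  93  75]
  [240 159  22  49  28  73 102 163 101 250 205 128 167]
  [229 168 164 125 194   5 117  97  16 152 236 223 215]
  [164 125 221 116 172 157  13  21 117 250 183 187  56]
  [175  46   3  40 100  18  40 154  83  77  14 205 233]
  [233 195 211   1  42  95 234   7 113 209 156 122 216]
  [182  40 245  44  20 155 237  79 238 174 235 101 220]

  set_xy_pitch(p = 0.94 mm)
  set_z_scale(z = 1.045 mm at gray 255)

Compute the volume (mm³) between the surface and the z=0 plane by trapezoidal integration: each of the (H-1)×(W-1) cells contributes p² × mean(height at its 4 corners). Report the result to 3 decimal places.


height_mm = gray/255 × 1.045; cell vol = 0.94² × mean(4 corners)
unit = 0.94² × 1.045 / (4×255) = 0.000905257 mm³ per gray-sum
row 0: Σ corner-gray over 12 cells = 5955  → 5.3908
row 1: Σ corner-gray over 12 cells = 6405  → 5.7982
row 2: Σ corner-gray over 12 cells = 6782  → 6.1395
row 3: Σ corner-gray over 12 cells = 5312  → 4.8087
row 4: Σ corner-gray over 12 cells = 5187  → 4.6956
row 5: Σ corner-gray over 12 cells = 6757  → 6.1168
Σ rows: total corner-gray = 36398  → 32.9495 mm³

32.950


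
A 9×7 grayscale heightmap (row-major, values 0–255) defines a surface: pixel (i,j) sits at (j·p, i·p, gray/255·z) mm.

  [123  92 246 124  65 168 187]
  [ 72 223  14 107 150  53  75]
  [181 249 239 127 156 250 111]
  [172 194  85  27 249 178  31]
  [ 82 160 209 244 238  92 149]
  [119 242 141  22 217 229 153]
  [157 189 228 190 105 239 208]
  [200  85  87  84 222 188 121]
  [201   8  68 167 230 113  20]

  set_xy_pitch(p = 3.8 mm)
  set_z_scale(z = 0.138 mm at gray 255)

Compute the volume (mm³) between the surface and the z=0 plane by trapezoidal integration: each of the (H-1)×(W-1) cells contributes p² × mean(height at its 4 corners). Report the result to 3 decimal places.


57.834

height_mm = gray/255 × 0.138; cell vol = 3.8² × mean(4 corners)
unit = 3.8² × 0.138 / (4×255) = 0.00195365 mm³ per gray-sum
row 0: Σ corner-gray over 6 cells = 2941  → 5.7457
row 1: Σ corner-gray over 6 cells = 3575  → 6.9843
row 2: Σ corner-gray over 6 cells = 4003  → 7.8204
row 3: Σ corner-gray over 6 cells = 3786  → 7.3965
row 4: Σ corner-gray over 6 cells = 4091  → 7.9924
row 5: Σ corner-gray over 6 cells = 4241  → 8.2854
row 6: Σ corner-gray over 6 cells = 3920  → 7.6583
row 7: Σ corner-gray over 6 cells = 3046  → 5.9508
Σ rows: total corner-gray = 29603  → 57.8338 mm³


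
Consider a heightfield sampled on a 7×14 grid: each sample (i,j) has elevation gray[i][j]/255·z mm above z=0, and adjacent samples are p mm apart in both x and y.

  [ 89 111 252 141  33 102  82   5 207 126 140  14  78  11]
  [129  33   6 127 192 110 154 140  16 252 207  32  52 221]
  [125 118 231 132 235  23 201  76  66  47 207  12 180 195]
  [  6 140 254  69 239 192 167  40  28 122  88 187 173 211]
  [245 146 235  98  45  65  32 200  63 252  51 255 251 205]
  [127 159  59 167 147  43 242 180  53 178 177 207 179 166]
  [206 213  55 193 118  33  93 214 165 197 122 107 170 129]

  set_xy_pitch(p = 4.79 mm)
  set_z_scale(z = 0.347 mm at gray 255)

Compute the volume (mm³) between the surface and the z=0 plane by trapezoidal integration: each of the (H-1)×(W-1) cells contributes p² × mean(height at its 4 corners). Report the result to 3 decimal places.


height_mm = gray/255 × 0.347; cell vol = 4.79² × mean(4 corners)
unit = 4.79² × 0.347 / (4×255) = 0.00780549 mm³ per gray-sum
row 0: Σ corner-gray over 13 cells = 5674  → 44.2884
row 1: Σ corner-gray over 13 cells = 6368  → 49.7054
row 2: Σ corner-gray over 13 cells = 6991  → 54.5682
row 3: Σ corner-gray over 13 cells = 7451  → 58.1587
row 4: Σ corner-gray over 13 cells = 7711  → 60.1882
row 5: Σ corner-gray over 13 cells = 7570  → 59.0876
Σ rows: total corner-gray = 41765  → 325.9964 mm³

325.996


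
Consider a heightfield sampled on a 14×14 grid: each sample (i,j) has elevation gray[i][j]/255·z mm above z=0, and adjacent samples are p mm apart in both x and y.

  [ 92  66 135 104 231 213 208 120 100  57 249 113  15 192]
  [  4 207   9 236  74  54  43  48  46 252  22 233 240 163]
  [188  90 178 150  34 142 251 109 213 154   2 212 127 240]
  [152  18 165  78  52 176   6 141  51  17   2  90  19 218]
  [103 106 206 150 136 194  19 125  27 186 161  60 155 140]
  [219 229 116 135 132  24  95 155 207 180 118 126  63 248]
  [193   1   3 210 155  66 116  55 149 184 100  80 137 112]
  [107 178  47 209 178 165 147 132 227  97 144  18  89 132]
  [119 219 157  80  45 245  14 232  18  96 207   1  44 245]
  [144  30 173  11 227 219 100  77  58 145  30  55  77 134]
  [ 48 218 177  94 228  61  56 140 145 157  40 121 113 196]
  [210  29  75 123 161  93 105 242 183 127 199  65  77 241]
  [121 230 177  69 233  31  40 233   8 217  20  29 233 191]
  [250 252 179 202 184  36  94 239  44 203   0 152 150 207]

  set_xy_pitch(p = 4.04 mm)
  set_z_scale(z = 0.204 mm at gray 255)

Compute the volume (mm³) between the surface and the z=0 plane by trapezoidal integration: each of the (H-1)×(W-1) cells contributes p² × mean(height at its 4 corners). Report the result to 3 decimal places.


272.039

height_mm = gray/255 × 0.204; cell vol = 4.04² × mean(4 corners)
unit = 4.04² × 0.204 / (4×255) = 0.00326432 mm³ per gray-sum
row 0: Σ corner-gray over 13 cells = 6601  → 21.5478
row 1: Σ corner-gray over 13 cells = 6847  → 22.3508
row 2: Σ corner-gray over 13 cells = 5752  → 18.7764
row 3: Σ corner-gray over 13 cells = 5293  → 17.2780
row 4: Σ corner-gray over 13 cells = 6920  → 22.5891
row 5: Σ corner-gray over 13 cells = 6444  → 21.0353
row 6: Σ corner-gray over 13 cells = 6318  → 20.6240
row 7: Σ corner-gray over 13 cells = 6581  → 21.4825
row 8: Σ corner-gray over 13 cells = 5762  → 18.8090
row 9: Σ corner-gray over 13 cells = 6026  → 19.6708
row 10: Σ corner-gray over 13 cells = 6753  → 22.0440
row 11: Σ corner-gray over 13 cells = 6761  → 22.0701
row 12: Σ corner-gray over 13 cells = 7279  → 23.7610
Σ rows: total corner-gray = 83337  → 272.0386 mm³


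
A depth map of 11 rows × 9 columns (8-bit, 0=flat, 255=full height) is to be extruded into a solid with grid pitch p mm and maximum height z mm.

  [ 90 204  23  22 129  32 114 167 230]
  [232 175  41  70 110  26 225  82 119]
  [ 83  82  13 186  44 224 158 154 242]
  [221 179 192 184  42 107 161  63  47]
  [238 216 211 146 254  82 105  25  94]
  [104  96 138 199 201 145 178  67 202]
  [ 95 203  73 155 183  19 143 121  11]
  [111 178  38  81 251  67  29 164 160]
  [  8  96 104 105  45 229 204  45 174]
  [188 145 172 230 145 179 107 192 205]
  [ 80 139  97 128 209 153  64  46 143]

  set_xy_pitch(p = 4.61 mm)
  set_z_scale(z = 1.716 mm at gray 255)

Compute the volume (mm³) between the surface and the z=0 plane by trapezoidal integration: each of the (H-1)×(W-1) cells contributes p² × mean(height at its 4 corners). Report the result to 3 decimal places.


1494.533

height_mm = gray/255 × 1.716; cell vol = 4.61² × mean(4 corners)
unit = 4.61² × 1.716 / (4×255) = 0.0357535 mm³ per gray-sum
row 0: Σ corner-gray over 8 cells = 3511  → 125.5307
row 1: Σ corner-gray over 8 cells = 3856  → 137.8656
row 2: Σ corner-gray over 8 cells = 4171  → 149.1280
row 3: Σ corner-gray over 8 cells = 4534  → 162.1065
row 4: Σ corner-gray over 8 cells = 4764  → 170.3298
row 5: Σ corner-gray over 8 cells = 4254  → 152.0955
row 6: Σ corner-gray over 8 cells = 3787  → 135.3986
row 7: Σ corner-gray over 8 cells = 3725  → 133.1819
row 8: Σ corner-gray over 8 cells = 4571  → 163.4294
row 9: Σ corner-gray over 8 cells = 4628  → 165.4674
Σ rows: total corner-gray = 41801  → 1494.5334 mm³


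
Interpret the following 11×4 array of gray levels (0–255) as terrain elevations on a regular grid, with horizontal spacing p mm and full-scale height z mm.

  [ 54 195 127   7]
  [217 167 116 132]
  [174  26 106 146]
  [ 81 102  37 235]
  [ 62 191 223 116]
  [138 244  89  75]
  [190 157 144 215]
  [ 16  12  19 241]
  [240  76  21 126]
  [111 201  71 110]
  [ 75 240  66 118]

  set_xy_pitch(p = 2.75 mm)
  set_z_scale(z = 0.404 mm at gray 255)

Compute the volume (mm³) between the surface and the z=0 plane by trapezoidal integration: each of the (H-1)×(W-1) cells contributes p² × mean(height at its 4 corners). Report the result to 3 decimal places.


height_mm = gray/255 × 0.404; cell vol = 2.75² × mean(4 corners)
unit = 2.75² × 0.404 / (4×255) = 0.00299534 mm³ per gray-sum
row 0: Σ corner-gray over 3 cells = 1620  → 4.8525
row 1: Σ corner-gray over 3 cells = 1499  → 4.4900
row 2: Σ corner-gray over 3 cells = 1178  → 3.5285
row 3: Σ corner-gray over 3 cells = 1600  → 4.7925
row 4: Σ corner-gray over 3 cells = 1885  → 5.6462
row 5: Σ corner-gray over 3 cells = 1886  → 5.6492
row 6: Σ corner-gray over 3 cells = 1326  → 3.9718
row 7: Σ corner-gray over 3 cells = 879  → 2.6329
row 8: Σ corner-gray over 3 cells = 1325  → 3.9688
row 9: Σ corner-gray over 3 cells = 1570  → 4.7027
Σ rows: total corner-gray = 14768  → 44.2352 mm³

44.235


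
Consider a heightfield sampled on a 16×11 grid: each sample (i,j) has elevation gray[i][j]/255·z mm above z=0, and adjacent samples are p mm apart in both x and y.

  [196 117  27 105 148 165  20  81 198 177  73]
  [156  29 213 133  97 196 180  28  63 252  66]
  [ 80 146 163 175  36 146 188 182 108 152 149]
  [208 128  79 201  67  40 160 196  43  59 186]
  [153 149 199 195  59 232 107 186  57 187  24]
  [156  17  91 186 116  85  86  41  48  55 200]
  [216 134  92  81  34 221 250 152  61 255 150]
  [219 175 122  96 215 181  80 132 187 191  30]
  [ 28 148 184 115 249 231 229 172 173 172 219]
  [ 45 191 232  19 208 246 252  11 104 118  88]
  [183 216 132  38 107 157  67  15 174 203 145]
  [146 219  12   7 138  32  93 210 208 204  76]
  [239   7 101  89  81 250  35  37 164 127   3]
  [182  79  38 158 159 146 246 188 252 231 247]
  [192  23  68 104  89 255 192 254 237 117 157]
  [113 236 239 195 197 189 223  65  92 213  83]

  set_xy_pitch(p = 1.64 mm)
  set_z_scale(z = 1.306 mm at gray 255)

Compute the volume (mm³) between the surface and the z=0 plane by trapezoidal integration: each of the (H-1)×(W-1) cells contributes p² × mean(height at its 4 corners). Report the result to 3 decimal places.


284.581

height_mm = gray/255 × 1.306; cell vol = 1.64² × mean(4 corners)
unit = 1.64² × 1.306 / (4×255) = 0.00344374 mm³ per gray-sum
row 0: Σ corner-gray over 10 cells = 4949  → 17.0431
row 1: Σ corner-gray over 10 cells = 5425  → 18.6823
row 2: Σ corner-gray over 10 cells = 5161  → 17.7732
row 3: Σ corner-gray over 10 cells = 5259  → 18.1106
row 4: Σ corner-gray over 10 cells = 4725  → 16.2717
row 5: Σ corner-gray over 10 cells = 4732  → 16.2958
row 6: Σ corner-gray over 10 cells = 5933  → 20.4317
row 7: Σ corner-gray over 10 cells = 6600  → 22.7287
row 8: Σ corner-gray over 10 cells = 6488  → 22.3430
row 9: Σ corner-gray over 10 cells = 5441  → 18.7374
row 10: Σ corner-gray over 10 cells = 5014  → 17.2669
row 11: Σ corner-gray over 10 cells = 4492  → 15.4693
row 12: Σ corner-gray over 10 cells = 5447  → 18.7581
row 13: Σ corner-gray over 10 cells = 6450  → 22.2121
row 14: Σ corner-gray over 10 cells = 6521  → 22.4566
Σ rows: total corner-gray = 82637  → 284.5806 mm³


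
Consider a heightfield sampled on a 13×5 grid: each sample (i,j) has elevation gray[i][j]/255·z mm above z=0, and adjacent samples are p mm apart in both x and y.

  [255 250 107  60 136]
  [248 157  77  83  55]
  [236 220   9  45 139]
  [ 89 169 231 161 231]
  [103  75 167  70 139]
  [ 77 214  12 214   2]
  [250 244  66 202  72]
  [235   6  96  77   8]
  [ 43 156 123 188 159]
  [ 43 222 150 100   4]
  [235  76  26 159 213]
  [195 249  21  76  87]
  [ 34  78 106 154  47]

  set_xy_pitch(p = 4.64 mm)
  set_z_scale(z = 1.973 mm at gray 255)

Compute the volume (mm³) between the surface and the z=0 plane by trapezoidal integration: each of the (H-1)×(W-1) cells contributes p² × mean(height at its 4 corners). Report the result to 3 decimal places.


1010.807

height_mm = gray/255 × 1.973; cell vol = 4.64² × mean(4 corners)
unit = 4.64² × 1.973 / (4×255) = 0.041645 mm³ per gray-sum
row 0: Σ corner-gray over 4 cells = 2162  → 90.0365
row 1: Σ corner-gray over 4 cells = 1860  → 77.4597
row 2: Σ corner-gray over 4 cells = 2365  → 98.4904
row 3: Σ corner-gray over 4 cells = 2308  → 96.1167
row 4: Σ corner-gray over 4 cells = 1825  → 76.0021
row 5: Σ corner-gray over 4 cells = 2305  → 95.9917
row 6: Σ corner-gray over 4 cells = 1947  → 81.0828
row 7: Σ corner-gray over 4 cells = 1737  → 72.3374
row 8: Σ corner-gray over 4 cells = 2127  → 88.5789
row 9: Σ corner-gray over 4 cells = 1961  → 81.6658
row 10: Σ corner-gray over 4 cells = 1944  → 80.9579
row 11: Σ corner-gray over 4 cells = 1731  → 72.0875
Σ rows: total corner-gray = 24272  → 1010.8075 mm³


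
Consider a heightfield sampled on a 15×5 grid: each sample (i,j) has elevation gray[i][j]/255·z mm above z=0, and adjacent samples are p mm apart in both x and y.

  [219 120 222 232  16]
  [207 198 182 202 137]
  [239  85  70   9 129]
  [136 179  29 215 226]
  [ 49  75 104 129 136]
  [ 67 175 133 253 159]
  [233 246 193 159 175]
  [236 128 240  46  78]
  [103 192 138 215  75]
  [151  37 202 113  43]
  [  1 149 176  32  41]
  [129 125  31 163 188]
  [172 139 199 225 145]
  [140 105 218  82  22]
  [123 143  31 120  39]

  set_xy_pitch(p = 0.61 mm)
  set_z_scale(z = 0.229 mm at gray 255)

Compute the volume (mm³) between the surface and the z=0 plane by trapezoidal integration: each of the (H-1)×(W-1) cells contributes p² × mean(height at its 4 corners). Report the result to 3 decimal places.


2.617

height_mm = gray/255 × 0.229; cell vol = 0.61² × mean(4 corners)
unit = 0.61² × 0.229 / (4×255) = 8.35401e-05 mm³ per gray-sum
row 0: Σ corner-gray over 4 cells = 2891  → 0.2415
row 1: Σ corner-gray over 4 cells = 2204  → 0.1841
row 2: Σ corner-gray over 4 cells = 1904  → 0.1591
row 3: Σ corner-gray over 4 cells = 2009  → 0.1678
row 4: Σ corner-gray over 4 cells = 2149  → 0.1795
row 5: Σ corner-gray over 4 cells = 2952  → 0.2466
row 6: Σ corner-gray over 4 cells = 2746  → 0.2294
row 7: Σ corner-gray over 4 cells = 2410  → 0.2013
row 8: Σ corner-gray over 4 cells = 2166  → 0.1809
row 9: Σ corner-gray over 4 cells = 1654  → 0.1382
row 10: Σ corner-gray over 4 cells = 1711  → 0.1429
row 11: Σ corner-gray over 4 cells = 2398  → 0.2003
row 12: Σ corner-gray over 4 cells = 2415  → 0.2017
row 13: Σ corner-gray over 4 cells = 1722  → 0.1439
Σ rows: total corner-gray = 31331  → 2.6174 mm³


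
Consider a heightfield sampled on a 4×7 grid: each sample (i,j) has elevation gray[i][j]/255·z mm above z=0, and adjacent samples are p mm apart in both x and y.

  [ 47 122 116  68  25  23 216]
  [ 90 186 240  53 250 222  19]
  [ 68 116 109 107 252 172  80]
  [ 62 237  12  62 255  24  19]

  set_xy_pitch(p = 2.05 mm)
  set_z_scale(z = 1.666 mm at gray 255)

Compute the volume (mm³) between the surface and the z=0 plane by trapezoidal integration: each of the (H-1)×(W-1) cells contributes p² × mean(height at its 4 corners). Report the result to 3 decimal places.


65.717

height_mm = gray/255 × 1.666; cell vol = 2.05² × mean(4 corners)
unit = 2.05² × 1.666 / (4×255) = 0.00686408 mm³ per gray-sum
row 0: Σ corner-gray over 6 cells = 2982  → 20.4687
row 1: Σ corner-gray over 6 cells = 3671  → 25.1980
row 2: Σ corner-gray over 6 cells = 2921  → 20.0500
Σ rows: total corner-gray = 9574  → 65.7167 mm³


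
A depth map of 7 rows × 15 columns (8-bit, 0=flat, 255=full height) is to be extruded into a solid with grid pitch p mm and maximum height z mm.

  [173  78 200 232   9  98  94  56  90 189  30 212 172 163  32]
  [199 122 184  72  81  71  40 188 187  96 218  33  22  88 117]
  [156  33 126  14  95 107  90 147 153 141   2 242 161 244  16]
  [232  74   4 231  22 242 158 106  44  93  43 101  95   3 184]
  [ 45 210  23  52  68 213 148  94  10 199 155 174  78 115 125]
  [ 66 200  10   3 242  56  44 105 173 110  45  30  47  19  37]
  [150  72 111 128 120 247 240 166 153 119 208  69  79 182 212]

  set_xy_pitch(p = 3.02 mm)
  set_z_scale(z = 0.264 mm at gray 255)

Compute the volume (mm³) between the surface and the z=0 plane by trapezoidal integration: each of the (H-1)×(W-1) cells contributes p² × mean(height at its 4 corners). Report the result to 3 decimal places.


height_mm = gray/255 × 0.264; cell vol = 3.02² × mean(4 corners)
unit = 3.02² × 0.264 / (4×255) = 0.00236057 mm³ per gray-sum
row 0: Σ corner-gray over 14 cells = 6571  → 15.5113
row 1: Σ corner-gray over 14 cells = 6402  → 15.1124
row 2: Σ corner-gray over 14 cells = 6130  → 14.4703
row 3: Σ corner-gray over 14 cells = 6096  → 14.3901
row 4: Σ corner-gray over 14 cells = 5519  → 13.0280
row 5: Σ corner-gray over 14 cells = 6421  → 15.1572
Σ rows: total corner-gray = 37139  → 87.6694 mm³

87.669


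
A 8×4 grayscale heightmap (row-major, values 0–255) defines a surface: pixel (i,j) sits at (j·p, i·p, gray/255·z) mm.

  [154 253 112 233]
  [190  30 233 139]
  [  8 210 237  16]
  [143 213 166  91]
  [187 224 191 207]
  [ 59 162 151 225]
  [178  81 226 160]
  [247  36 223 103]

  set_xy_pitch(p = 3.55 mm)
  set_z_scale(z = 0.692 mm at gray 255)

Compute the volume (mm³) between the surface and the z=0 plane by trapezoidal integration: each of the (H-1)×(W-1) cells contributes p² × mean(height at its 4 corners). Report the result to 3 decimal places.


117.023

height_mm = gray/255 × 0.692; cell vol = 3.55² × mean(4 corners)
unit = 3.55² × 0.692 / (4×255) = 0.00854993 mm³ per gray-sum
row 0: Σ corner-gray over 3 cells = 1972  → 16.8605
row 1: Σ corner-gray over 3 cells = 1773  → 15.1590
row 2: Σ corner-gray over 3 cells = 1910  → 16.3304
row 3: Σ corner-gray over 3 cells = 2216  → 18.9466
row 4: Σ corner-gray over 3 cells = 2134  → 18.2456
row 5: Σ corner-gray over 3 cells = 1862  → 15.9200
row 6: Σ corner-gray over 3 cells = 1820  → 15.5609
Σ rows: total corner-gray = 13687  → 117.0229 mm³


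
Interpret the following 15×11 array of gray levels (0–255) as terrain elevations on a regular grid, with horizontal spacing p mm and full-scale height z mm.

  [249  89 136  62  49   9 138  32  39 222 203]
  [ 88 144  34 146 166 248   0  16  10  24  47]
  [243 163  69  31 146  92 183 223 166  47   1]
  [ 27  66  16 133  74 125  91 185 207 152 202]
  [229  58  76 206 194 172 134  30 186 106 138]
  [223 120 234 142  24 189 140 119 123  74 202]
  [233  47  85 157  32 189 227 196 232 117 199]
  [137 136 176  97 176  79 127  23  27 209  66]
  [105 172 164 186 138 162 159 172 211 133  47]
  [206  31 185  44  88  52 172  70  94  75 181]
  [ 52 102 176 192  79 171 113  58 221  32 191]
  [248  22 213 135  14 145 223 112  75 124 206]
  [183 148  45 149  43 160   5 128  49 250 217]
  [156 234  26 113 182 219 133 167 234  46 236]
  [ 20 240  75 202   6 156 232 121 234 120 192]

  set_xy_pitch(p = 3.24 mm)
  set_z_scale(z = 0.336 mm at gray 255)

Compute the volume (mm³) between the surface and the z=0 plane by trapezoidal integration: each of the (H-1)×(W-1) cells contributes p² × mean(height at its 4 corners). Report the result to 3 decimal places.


height_mm = gray/255 × 0.336; cell vol = 3.24² × mean(4 corners)
unit = 3.24² × 0.336 / (4×255) = 0.00345803 mm³ per gray-sum
row 0: Σ corner-gray over 10 cells = 3715  → 12.8466
row 1: Σ corner-gray over 10 cells = 4195  → 14.5064
row 2: Σ corner-gray over 10 cells = 4811  → 16.6366
row 3: Σ corner-gray over 10 cells = 5018  → 17.3524
row 4: Σ corner-gray over 10 cells = 5446  → 18.8324
row 5: Σ corner-gray over 10 cells = 5751  → 19.8871
row 6: Σ corner-gray over 10 cells = 5299  → 18.3241
row 7: Σ corner-gray over 10 cells = 5449  → 18.8428
row 8: Σ corner-gray over 10 cells = 5155  → 17.8262
row 9: Σ corner-gray over 10 cells = 4540  → 15.6995
row 10: Σ corner-gray over 10 cells = 5111  → 17.6740
row 11: Σ corner-gray over 10 cells = 4934  → 17.0619
row 12: Σ corner-gray over 10 cells = 5454  → 18.8601
row 13: Σ corner-gray over 10 cells = 6084  → 21.0387
Σ rows: total corner-gray = 70962  → 245.3889 mm³

245.389
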